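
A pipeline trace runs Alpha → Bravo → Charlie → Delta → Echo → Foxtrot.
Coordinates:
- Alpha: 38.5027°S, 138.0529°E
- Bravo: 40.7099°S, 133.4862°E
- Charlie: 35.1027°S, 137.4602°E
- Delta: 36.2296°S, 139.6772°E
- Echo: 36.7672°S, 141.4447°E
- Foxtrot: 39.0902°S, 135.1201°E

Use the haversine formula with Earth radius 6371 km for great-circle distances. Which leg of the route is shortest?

Leg distances:
Alpha→Bravo: 461.7 km
Bravo→Charlie: 714.2 km
Charlie→Delta: 236.2 km
Delta→Echo: 168.9 km
Echo→Foxtrot: 611.7 km
The shortest leg is Delta–Echo at 168.9 km.

Delta–Echo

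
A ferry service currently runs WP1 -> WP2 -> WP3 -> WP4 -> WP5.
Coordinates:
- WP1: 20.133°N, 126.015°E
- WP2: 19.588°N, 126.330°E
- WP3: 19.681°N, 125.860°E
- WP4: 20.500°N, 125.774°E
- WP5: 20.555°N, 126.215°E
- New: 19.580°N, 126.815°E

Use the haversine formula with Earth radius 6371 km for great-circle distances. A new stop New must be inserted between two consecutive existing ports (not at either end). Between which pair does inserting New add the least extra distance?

between WP1 and WP2

Added distance for inserting New between each consecutive pair:
WP1–WP2: 85.7 km
WP2–WP3: 101.2 km
WP3–WP4: 158.4 km
WP4–WP5: 228.2 km
Smallest added distance is 85.7 km, inserting between WP1 and WP2.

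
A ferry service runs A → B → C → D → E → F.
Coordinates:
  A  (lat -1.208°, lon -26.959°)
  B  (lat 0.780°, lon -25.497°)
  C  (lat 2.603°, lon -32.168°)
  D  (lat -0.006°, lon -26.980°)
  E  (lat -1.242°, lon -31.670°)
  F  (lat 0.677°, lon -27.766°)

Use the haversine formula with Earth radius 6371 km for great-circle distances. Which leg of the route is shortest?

A–B

Leg distances:
A→B: 274.4 km
B→C: 768.6 km
C→D: 645.5 km
D→E: 539.3 km
E→F: 483.7 km
The shortest leg is A–B at 274.4 km.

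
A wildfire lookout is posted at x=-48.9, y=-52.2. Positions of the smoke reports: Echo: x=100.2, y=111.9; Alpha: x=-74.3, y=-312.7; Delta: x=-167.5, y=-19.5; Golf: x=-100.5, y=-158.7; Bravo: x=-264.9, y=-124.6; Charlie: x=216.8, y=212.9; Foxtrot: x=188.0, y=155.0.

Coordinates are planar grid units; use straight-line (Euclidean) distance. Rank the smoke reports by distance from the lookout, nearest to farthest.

Distance from the lookout at x=-48.9, y=-52.2 to each:
Golf x=-100.5, y=-158.7: 118.3
Delta x=-167.5, y=-19.5: 123.0
Echo x=100.2, y=111.9: 221.7
Bravo x=-264.9, y=-124.6: 227.8
Alpha x=-74.3, y=-312.7: 261.7
Foxtrot x=188.0, y=155.0: 314.7
Charlie x=216.8, y=212.9: 375.3

Golf, Delta, Echo, Bravo, Alpha, Foxtrot, Charlie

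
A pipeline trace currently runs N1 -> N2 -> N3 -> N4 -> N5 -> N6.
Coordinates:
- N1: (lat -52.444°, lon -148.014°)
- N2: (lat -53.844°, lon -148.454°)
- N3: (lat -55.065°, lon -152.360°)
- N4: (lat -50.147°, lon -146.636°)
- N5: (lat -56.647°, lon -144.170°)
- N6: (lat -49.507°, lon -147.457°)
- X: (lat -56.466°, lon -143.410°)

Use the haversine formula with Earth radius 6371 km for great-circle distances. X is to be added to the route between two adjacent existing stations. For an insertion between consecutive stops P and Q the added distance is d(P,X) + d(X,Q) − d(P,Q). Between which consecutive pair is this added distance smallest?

between N4 and N5

Added distance for inserting X between each consecutive pair:
N1–N2: 811.6 km
N2–N3: 727.1 km
N3–N4: 645.9 km
N4–N5: 44.2 km
N5–N6: 46.7 km
Smallest added distance is 44.2 km, inserting between N4 and N5.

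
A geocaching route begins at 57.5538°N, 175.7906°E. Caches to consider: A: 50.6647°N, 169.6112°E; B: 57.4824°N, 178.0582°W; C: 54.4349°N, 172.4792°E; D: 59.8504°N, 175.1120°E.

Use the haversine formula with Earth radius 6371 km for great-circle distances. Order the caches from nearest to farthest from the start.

Computing each great-circle distance from 57.5538°N, 175.7906°E:
D 59.8504°N, 175.1120°E: 258.4 km
B 57.4824°N, 178.0582°W: 367.3 km
C 54.4349°N, 172.4792°E: 403.2 km
A 50.6647°N, 169.6112°E: 864.7 km

D, B, C, A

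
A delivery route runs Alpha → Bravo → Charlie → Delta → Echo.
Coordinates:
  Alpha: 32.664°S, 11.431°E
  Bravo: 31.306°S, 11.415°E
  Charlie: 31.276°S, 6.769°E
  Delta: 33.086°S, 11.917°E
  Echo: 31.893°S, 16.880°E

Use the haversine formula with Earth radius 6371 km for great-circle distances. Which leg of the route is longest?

Leg distances:
Alpha→Bravo: 151.0 km
Bravo→Charlie: 441.4 km
Charlie→Delta: 524.5 km
Delta→Echo: 484.0 km
The longest leg is Charlie–Delta at 524.5 km.

Charlie–Delta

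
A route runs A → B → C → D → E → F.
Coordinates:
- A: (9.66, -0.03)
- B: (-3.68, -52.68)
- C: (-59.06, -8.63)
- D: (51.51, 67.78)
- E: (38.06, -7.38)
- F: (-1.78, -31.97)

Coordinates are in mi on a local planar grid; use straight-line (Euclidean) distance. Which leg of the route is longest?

C–D

Leg distances:
A→B: 54.3 mi
B→C: 70.8 mi
C→D: 134.4 mi
D→E: 76.4 mi
E→F: 46.8 mi
The longest leg is C–D at 134.4 mi.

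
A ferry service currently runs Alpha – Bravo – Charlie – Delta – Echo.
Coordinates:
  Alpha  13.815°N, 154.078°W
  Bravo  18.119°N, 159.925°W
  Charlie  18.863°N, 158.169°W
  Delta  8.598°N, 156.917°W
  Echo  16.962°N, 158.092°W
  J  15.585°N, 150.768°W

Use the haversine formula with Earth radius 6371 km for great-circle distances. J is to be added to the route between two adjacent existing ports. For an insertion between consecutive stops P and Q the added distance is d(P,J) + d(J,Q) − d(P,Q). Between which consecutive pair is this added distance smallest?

Added distance for inserting J between each consecutive pair:
Alpha–Bravo: 633.9 km
Bravo–Charlie: 1677.7 km
Charlie–Delta: 741.6 km
Delta–Echo: 882.5 km
Smallest added distance is 633.9 km, inserting between Alpha and Bravo.

between Alpha and Bravo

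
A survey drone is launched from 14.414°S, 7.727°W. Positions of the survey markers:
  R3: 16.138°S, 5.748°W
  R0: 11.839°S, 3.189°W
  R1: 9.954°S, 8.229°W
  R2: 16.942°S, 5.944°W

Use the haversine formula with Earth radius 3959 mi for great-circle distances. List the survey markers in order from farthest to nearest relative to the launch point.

R0, R1, R2, R3

Distance from the launch point at 14.414°S, 7.727°W to each:
R0 11.839°S, 3.189°W: 353.4 mi
R1 9.954°S, 8.229°W: 310.0 mi
R2 16.942°S, 5.944°W: 211.1 mi
R3 16.138°S, 5.748°W: 177.7 mi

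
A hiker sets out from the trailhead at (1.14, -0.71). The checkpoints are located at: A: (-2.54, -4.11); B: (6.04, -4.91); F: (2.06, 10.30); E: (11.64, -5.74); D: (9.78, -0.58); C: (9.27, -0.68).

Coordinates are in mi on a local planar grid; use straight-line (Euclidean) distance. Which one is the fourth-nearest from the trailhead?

D

Distance to each, sorted:
A: 5.0 mi
B: 6.5 mi
C: 8.1 mi
D: 8.6 mi
F: 11.0 mi
E: 11.6 mi
The fourth-nearest is D at 8.6 mi.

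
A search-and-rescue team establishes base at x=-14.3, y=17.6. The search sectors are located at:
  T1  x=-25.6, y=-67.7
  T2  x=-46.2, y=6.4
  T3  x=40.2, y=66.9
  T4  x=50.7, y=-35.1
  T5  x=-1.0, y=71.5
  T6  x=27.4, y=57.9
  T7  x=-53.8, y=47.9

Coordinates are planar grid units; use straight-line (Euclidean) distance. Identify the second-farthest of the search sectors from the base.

T4

Distances from the base (x=-14.3, y=17.6):
T1: 86.0
T4: 83.7
T3: 73.5
T6: 58.0
T5: 55.5
T7: 49.8
T2: 33.8
The second-farthest is T4 at 83.7.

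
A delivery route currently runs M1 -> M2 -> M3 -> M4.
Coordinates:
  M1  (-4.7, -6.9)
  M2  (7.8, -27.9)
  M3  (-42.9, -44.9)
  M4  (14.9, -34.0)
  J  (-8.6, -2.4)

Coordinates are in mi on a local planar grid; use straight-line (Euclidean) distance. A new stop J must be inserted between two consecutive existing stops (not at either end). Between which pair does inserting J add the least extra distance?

between M1 and M2

Added distance for inserting J between each consecutive pair:
M1–M2: 11.8 mi
M2–M3: 31.5 mi
M3–M4: 35.2 mi
Smallest added distance is 11.8 mi, inserting between M1 and M2.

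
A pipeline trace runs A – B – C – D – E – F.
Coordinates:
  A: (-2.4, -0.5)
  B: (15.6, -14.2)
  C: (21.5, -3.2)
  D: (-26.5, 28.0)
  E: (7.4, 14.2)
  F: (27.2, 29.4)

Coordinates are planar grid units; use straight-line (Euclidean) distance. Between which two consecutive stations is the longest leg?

Leg distances:
A→B: 22.6
B→C: 12.5
C→D: 57.2
D→E: 36.6
E→F: 25.0
The longest leg is C–D at 57.2.

C–D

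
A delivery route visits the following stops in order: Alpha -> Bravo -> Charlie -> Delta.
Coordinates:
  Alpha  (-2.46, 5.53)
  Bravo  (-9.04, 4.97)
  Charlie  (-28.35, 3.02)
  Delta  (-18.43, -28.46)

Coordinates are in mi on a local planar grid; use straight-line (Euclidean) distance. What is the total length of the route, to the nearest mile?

59 mi

Leg distances:
Alpha→Bravo: 6.6 mi  (cumulative 6.6 mi)
Bravo→Charlie: 19.4 mi  (cumulative 26.0 mi)
Charlie→Delta: 33.0 mi  (cumulative 59.0 mi)
Total route length ≈ 59 mi.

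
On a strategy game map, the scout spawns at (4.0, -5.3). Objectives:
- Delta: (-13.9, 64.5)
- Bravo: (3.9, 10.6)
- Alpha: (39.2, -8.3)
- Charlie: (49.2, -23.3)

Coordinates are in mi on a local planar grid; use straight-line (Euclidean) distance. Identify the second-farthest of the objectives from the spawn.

Charlie

Distances from the spawn ((4.0, -5.3)):
Delta: 72.1 mi
Charlie: 48.7 mi
Alpha: 35.3 mi
Bravo: 15.9 mi
The second-farthest is Charlie at 48.7 mi.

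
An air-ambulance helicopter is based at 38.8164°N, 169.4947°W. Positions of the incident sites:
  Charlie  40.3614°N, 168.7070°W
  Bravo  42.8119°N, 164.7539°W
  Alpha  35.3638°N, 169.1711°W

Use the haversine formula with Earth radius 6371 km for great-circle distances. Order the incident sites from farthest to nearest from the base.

Bravo, Alpha, Charlie

Computing each great-circle distance from 38.8164°N, 169.4947°W:
Bravo 42.8119°N, 164.7539°W: 596.9 km
Alpha 35.3638°N, 169.1711°W: 385.0 km
Charlie 40.3614°N, 168.7070°W: 184.6 km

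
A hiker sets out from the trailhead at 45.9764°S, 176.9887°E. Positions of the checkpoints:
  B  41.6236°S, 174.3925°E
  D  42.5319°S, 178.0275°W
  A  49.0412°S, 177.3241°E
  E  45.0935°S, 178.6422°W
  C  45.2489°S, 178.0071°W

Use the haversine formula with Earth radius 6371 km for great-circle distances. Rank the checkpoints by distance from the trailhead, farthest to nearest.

Computing each great-circle distance from 45.9764°S, 176.9887°E:
D 42.5319°S, 178.0275°W: 551.4 km
B 41.6236°S, 174.3925°E: 526.9 km
C 45.2489°S, 178.0071°W: 397.5 km
E 45.0935°S, 178.6422°W: 354.1 km
A 49.0412°S, 177.3241°E: 341.7 km

D, B, C, E, A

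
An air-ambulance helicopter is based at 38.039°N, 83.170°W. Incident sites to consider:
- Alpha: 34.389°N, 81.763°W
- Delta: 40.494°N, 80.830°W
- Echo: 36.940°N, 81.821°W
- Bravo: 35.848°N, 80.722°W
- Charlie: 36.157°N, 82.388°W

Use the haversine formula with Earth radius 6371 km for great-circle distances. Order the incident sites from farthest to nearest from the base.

Alpha, Delta, Bravo, Charlie, Echo

Distance from the base at 38.039°N, 83.170°W to each:
Alpha 34.389°N, 81.763°W: 425.0 km
Delta 40.494°N, 80.830°W: 339.2 km
Bravo 35.848°N, 80.722°W: 326.6 km
Charlie 36.157°N, 82.388°W: 220.5 km
Echo 36.940°N, 81.821°W: 170.6 km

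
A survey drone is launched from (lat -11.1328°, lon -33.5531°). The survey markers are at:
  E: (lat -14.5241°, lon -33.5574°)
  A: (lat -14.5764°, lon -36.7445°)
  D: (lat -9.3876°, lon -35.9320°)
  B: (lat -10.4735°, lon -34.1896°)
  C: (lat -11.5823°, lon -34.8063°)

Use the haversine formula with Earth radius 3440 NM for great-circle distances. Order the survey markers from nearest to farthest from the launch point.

Computing each great-circle distance from (lat -11.1328°, lon -33.5531°):
B (lat -10.4735°, lon -34.1896°): 54.6 NM
C (lat -11.5823°, lon -34.8063°): 78.5 NM
D (lat -9.3876°, lon -35.9320°): 175.3 NM
E (lat -14.5241°, lon -33.5574°): 203.6 NM
A (lat -14.5764°, lon -36.7445°): 278.6 NM

B, C, D, E, A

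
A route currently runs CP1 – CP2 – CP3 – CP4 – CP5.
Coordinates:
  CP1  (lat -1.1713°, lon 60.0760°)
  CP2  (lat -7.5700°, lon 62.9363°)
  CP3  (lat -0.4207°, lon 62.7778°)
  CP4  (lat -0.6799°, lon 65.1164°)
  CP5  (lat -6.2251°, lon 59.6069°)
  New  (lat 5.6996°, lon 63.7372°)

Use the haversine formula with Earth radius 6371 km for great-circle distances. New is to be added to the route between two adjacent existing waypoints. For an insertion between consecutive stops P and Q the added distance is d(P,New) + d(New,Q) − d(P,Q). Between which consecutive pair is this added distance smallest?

between CP3 and CP4

Added distance for inserting New between each consecutive pair:
CP1–CP2: 1564.7 km
CP2–CP3: 1371.9 km
CP3–CP4: 1152.9 km
CP4–CP5: 1260.4 km
Smallest added distance is 1152.9 km, inserting between CP3 and CP4.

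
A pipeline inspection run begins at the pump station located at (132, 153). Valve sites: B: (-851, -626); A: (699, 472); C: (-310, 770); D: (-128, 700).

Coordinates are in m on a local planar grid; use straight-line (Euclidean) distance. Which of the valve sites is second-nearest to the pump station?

A

Distances from the pump station ((132, 153)):
D: 605.6 m
A: 650.6 m
C: 759.0 m
B: 1254.2 m
The second-nearest is A at 650.6 m.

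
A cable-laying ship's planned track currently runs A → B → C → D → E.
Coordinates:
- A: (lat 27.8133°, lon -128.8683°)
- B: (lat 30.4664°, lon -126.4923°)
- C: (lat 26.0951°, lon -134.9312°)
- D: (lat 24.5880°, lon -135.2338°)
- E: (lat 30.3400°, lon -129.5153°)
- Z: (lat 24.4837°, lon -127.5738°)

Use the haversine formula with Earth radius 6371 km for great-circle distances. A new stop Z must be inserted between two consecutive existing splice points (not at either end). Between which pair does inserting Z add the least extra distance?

between B and C

Added distance for inserting Z between each consecutive pair:
A–B: 691.3 km
B–C: 476.5 km
C–D: 1365.5 km
D–E: 601.0 km
Smallest added distance is 476.5 km, inserting between B and C.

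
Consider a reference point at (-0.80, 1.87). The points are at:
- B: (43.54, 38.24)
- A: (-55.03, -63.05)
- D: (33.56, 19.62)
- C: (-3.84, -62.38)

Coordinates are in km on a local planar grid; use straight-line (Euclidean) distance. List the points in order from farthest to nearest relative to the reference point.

A, C, B, D

Computing each straight-line distance from (-0.80, 1.87):
A (-55.03, -63.05): 84.6 km
C (-3.84, -62.38): 64.3 km
B (43.54, 38.24): 57.3 km
D (33.56, 19.62): 38.7 km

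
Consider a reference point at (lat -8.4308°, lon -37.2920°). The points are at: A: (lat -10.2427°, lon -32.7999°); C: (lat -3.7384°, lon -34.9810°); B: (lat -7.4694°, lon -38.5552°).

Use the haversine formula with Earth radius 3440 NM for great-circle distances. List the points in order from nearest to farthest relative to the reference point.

B, A, C

Computing each great-circle distance from (lat -8.4308°, lon -37.2920°):
B (lat -7.4694°, lon -38.5552°): 94.7 NM
A (lat -10.2427°, lon -32.7999°): 287.5 NM
C (lat -3.7384°, lon -34.9810°): 313.7 NM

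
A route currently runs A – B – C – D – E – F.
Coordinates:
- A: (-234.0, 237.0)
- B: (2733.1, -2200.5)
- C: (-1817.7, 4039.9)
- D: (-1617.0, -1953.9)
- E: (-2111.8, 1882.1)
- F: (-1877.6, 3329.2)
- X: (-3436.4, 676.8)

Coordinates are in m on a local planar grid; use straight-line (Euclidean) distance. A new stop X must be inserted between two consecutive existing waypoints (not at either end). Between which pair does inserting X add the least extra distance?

Added distance for inserting X between each consecutive pair:
A–B: 6200.0 m
B–C: 2816.3 m
C–D: 933.8 m
D–E: 1121.7 m
E–F: 3401.5 m
Smallest added distance is 933.8 m, inserting between C and D.

between C and D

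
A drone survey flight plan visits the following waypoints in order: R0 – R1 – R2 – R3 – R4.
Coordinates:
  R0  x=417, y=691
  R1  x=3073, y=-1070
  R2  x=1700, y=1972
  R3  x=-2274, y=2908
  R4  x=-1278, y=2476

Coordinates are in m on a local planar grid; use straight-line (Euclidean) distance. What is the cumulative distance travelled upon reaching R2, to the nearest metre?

Leg distances:
R0→R1: 3186.8 m  (cumulative 3186.8 m)
R1→R2: 3337.5 m  (cumulative 6524.3 m)
Cumulative distance at R2 ≈ 6524 m.

6524 m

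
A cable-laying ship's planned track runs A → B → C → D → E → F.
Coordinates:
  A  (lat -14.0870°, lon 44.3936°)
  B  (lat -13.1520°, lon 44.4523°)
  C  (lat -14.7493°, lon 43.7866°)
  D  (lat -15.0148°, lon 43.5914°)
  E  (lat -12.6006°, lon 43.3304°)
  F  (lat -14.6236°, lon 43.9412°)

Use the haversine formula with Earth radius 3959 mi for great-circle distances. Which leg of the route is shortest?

C–D

Leg distances:
A→B: 64.7 mi
B→C: 119.1 mi
C→D: 22.5 mi
D→E: 167.7 mi
E→F: 145.7 mi
The shortest leg is C–D at 22.5 mi.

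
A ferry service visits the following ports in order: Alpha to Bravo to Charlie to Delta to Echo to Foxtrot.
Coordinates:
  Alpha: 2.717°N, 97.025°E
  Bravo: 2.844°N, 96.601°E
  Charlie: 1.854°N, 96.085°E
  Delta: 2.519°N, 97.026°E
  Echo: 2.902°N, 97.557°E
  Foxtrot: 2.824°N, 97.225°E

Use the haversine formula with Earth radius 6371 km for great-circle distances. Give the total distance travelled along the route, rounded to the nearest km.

412 km

Leg distances:
Alpha→Bravo: 49.2 km  (cumulative 49.2 km)
Bravo→Charlie: 124.1 km  (cumulative 173.3 km)
Charlie→Delta: 128.1 km  (cumulative 301.3 km)
Delta→Echo: 72.7 km  (cumulative 374.1 km)
Echo→Foxtrot: 37.9 km  (cumulative 412.0 km)
Total route length ≈ 412 km.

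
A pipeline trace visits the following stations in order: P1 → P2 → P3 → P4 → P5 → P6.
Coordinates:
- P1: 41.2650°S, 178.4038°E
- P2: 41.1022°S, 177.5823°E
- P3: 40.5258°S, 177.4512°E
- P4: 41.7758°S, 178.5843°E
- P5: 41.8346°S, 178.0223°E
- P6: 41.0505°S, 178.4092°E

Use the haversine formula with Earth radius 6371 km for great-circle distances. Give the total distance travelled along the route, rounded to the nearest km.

444 km

Leg distances:
P1→P2: 71.1 km  (cumulative 71.1 km)
P2→P3: 65.0 km  (cumulative 136.1 km)
P3→P4: 168.3 km  (cumulative 304.4 km)
P4→P5: 47.0 km  (cumulative 351.4 km)
P5→P6: 93.0 km  (cumulative 444.4 km)
Total route length ≈ 444 km.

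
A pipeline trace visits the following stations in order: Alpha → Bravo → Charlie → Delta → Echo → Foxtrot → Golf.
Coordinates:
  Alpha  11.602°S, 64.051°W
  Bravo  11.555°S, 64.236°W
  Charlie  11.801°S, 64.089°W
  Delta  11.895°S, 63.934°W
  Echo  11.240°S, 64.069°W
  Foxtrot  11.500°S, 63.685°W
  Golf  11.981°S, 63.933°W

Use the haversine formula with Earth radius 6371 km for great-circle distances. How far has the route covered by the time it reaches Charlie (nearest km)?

Leg distances:
Alpha→Bravo: 20.8 km  (cumulative 20.8 km)
Bravo→Charlie: 31.7 km  (cumulative 52.5 km)
Cumulative distance at Charlie ≈ 53 km.

53 km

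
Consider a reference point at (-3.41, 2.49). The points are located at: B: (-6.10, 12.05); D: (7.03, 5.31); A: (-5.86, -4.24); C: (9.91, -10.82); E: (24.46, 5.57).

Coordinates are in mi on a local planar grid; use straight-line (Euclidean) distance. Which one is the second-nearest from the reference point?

Distances from the reference point ((-3.41, 2.49)):
A: 7.2 mi
B: 9.9 mi
D: 10.8 mi
C: 18.8 mi
E: 28.0 mi
The second-nearest is B at 9.9 mi.

B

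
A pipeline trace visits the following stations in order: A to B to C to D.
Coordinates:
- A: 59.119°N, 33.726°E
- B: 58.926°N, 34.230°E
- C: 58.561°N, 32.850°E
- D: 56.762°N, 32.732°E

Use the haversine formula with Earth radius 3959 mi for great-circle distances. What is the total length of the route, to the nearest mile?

Leg distances:
A→B: 22.3 mi  (cumulative 22.3 mi)
B→C: 55.5 mi  (cumulative 77.9 mi)
C→D: 124.4 mi  (cumulative 202.3 mi)
Total route length ≈ 202 mi.

202 mi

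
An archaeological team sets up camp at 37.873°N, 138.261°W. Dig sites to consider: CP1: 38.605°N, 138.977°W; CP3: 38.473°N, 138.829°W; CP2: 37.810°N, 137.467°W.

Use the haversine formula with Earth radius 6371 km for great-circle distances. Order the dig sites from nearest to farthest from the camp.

Distance from the camp at 37.873°N, 138.261°W to each:
CP2 37.810°N, 137.467°W: 70.1 km
CP3 38.473°N, 138.829°W: 83.2 km
CP1 38.605°N, 138.977°W: 102.6 km

CP2, CP3, CP1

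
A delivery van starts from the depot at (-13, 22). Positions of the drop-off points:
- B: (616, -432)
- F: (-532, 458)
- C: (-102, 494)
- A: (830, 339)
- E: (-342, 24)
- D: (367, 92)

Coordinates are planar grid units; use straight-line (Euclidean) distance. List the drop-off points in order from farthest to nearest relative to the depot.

A, B, F, C, D, E

Distances from the depot:
A (830, 339): 900.6
B (616, -432): 775.7
F (-532, 458): 677.8
C (-102, 494): 480.3
D (367, 92): 386.4
E (-342, 24): 329.0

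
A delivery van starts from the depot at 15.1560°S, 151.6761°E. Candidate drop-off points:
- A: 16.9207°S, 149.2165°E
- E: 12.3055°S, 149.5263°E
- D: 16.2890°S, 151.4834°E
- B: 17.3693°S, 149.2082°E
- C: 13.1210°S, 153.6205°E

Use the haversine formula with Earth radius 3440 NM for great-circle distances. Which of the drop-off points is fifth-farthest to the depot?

D

Distance to each, sorted:
E: 212.1 NM
B: 194.6 NM
A: 177.1 NM
C: 166.6 NM
D: 68.9 NM
The fifth-farthest is D at 68.9 NM.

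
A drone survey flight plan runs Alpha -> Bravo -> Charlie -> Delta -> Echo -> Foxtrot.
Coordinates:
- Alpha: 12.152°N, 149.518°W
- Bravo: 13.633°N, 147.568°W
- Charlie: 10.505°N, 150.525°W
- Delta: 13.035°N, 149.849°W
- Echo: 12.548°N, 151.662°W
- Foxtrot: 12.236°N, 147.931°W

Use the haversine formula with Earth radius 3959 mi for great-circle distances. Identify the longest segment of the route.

Bravo–Charlie

Leg distances:
Alpha→Bravo: 166.5 mi
Bravo→Charlie: 294.3 mi
Charlie→Delta: 180.7 mi
Delta→Echo: 126.7 mi
Echo→Foxtrot: 252.7 mi
The longest leg is Bravo–Charlie at 294.3 mi.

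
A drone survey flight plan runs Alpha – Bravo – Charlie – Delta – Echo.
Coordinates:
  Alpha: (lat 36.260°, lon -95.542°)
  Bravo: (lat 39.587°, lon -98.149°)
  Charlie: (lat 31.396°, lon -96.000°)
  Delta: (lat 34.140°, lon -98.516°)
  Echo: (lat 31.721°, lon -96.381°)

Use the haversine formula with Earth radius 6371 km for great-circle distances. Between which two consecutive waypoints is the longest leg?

Leg distances:
Alpha→Bravo: 434.9 km
Bravo→Charlie: 931.3 km
Charlie→Delta: 385.2 km
Delta→Echo: 334.7 km
The longest leg is Bravo–Charlie at 931.3 km.

Bravo–Charlie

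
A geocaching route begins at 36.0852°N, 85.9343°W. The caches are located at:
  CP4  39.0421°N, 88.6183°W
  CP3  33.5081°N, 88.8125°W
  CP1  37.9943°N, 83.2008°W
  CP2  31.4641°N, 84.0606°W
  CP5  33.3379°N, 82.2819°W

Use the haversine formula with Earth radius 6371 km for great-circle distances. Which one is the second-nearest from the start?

CP3

Distance to each, sorted:
CP1: 322.3 km
CP3: 388.8 km
CP4: 405.0 km
CP5: 452.5 km
CP2: 542.2 km
The second-nearest is CP3 at 388.8 km.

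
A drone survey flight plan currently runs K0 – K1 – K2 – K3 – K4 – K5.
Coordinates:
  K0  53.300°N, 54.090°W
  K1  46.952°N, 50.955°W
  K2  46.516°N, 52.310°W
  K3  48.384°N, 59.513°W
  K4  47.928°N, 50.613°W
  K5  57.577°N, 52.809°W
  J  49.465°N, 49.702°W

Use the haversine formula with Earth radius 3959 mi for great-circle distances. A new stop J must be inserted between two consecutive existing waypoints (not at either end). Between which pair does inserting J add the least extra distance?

Added distance for inserting J between each consecutive pair:
K0–K1: 48.5 mi
K1–K2: 348.8 mi
K2–K3: 327.8 mi
K3–K4: 154.1 mi
K4–K5: 15.8 mi
Smallest added distance is 15.8 mi, inserting between K4 and K5.

between K4 and K5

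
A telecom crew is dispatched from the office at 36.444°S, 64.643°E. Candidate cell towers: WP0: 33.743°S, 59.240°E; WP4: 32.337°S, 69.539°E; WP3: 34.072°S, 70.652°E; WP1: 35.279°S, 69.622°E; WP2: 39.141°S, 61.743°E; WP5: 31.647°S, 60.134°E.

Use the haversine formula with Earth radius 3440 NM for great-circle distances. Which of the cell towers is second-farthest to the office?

WP4

Distances from the office (36.444°S, 64.643°E):
WP5: 364.9 NM
WP4: 345.8 NM
WP3: 327.1 NM
WP0: 311.0 NM
WP1: 252.1 NM
WP2: 212.5 NM
The second-farthest is WP4 at 345.8 NM.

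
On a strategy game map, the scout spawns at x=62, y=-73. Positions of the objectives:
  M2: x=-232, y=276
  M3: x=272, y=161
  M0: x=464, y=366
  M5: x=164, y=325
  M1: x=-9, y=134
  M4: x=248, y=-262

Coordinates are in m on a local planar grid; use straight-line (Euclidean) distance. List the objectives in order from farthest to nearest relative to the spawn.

Distance from the spawn at x=62, y=-73 to each:
M0 x=464, y=366: 595.3 m
M2 x=-232, y=276: 456.3 m
M5 x=164, y=325: 410.9 m
M3 x=272, y=161: 314.4 m
M4 x=248, y=-262: 265.2 m
M1 x=-9, y=134: 218.8 m

M0, M2, M5, M3, M4, M1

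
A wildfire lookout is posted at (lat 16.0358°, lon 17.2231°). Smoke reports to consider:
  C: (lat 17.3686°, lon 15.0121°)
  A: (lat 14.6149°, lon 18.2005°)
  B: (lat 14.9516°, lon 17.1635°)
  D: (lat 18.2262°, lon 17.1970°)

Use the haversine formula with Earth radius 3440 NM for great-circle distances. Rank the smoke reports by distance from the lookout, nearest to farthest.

Distance from the lookout at (lat 16.0358°, lon 17.2231°) to each:
B (lat 14.9516°, lon 17.1635°): 65.2 NM
A (lat 14.6149°, lon 18.2005°): 102.4 NM
D (lat 18.2262°, lon 17.1970°): 131.5 NM
C (lat 17.3686°, lon 15.0121°): 150.2 NM

B, A, D, C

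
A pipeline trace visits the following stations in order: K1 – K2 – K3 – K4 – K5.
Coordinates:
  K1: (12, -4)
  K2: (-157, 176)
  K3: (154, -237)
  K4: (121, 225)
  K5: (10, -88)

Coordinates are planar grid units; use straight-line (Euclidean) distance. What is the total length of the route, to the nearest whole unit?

1559

Leg distances:
K1→K2: 246.9  (cumulative 246.9)
K2→K3: 517.0  (cumulative 763.9)
K3→K4: 463.2  (cumulative 1227.1)
K4→K5: 332.1  (cumulative 1559.2)
Total route length ≈ 1559.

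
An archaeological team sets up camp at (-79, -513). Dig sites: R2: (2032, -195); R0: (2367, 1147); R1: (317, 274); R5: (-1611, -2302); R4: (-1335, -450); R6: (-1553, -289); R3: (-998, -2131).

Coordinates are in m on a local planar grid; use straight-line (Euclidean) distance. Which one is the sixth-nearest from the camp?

Distance to each, sorted:
R1: 881.0 m
R4: 1257.6 m
R6: 1490.9 m
R3: 1860.8 m
R2: 2134.8 m
R5: 2355.3 m
R0: 2956.1 m
The sixth-nearest is R5 at 2355.3 m.

R5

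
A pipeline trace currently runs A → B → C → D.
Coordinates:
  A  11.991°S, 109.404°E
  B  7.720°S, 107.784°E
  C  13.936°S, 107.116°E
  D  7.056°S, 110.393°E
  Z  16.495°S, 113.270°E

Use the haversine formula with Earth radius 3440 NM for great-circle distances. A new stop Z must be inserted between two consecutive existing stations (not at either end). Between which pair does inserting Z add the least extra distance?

Added distance for inserting Z between each consecutive pair:
A–B: 695.3 NM
B–C: 630.2 NM
C–D: 523.4 NM
Smallest added distance is 523.4 NM, inserting between C and D.

between C and D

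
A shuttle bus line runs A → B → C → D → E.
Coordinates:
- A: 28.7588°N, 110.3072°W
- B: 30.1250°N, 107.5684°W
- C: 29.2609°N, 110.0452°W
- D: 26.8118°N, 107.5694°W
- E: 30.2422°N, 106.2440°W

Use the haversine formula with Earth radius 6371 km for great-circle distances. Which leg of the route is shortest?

Leg distances:
A→B: 305.6 km
B→C: 257.8 km
C→D: 364.9 km
D→E: 402.8 km
The shortest leg is B–C at 257.8 km.

B–C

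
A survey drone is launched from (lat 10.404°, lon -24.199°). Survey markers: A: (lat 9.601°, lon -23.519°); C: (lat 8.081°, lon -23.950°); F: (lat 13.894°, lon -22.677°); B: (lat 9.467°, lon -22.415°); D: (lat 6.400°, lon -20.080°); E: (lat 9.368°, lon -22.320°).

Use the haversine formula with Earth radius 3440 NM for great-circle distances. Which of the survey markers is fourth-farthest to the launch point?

E

Distance to each, sorted:
D: 343.0 NM
F: 227.8 NM
C: 140.2 NM
E: 127.4 NM
B: 119.6 NM
A: 62.8 NM
The fourth-farthest is E at 127.4 NM.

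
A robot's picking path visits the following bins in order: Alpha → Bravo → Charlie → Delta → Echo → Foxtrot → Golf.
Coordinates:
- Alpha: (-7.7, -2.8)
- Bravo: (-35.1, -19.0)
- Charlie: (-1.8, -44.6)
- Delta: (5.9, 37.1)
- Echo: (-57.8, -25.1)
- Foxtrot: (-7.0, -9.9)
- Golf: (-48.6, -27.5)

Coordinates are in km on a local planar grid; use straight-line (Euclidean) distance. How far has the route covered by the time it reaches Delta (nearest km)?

156 km

Leg distances:
Alpha→Bravo: 31.8 km  (cumulative 31.8 km)
Bravo→Charlie: 42.0 km  (cumulative 73.8 km)
Charlie→Delta: 82.1 km  (cumulative 155.9 km)
Cumulative distance at Delta ≈ 156 km.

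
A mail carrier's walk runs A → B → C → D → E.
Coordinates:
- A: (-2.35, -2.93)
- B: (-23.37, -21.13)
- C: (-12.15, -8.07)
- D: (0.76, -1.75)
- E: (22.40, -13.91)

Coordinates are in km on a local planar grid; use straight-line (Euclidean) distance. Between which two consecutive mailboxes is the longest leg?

Leg distances:
A→B: 27.8 km
B→C: 17.2 km
C→D: 14.4 km
D→E: 24.8 km
The longest leg is A–B at 27.8 km.

A–B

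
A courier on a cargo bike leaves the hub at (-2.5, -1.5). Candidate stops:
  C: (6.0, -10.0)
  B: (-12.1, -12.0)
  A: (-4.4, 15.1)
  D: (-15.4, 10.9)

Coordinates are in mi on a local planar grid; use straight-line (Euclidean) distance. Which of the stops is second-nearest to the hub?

Distance to each, sorted:
C: 12.0 mi
B: 14.2 mi
A: 16.7 mi
D: 17.9 mi
The second-nearest is B at 14.2 mi.

B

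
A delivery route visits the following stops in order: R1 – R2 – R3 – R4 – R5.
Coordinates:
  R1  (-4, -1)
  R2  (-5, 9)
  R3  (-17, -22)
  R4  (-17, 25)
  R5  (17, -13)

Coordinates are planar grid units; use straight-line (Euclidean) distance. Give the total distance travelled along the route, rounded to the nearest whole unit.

141

Leg distances:
R1→R2: 10.0  (cumulative 10.0)
R2→R3: 33.2  (cumulative 43.3)
R3→R4: 47.0  (cumulative 90.3)
R4→R5: 51.0  (cumulative 141.3)
Total route length ≈ 141.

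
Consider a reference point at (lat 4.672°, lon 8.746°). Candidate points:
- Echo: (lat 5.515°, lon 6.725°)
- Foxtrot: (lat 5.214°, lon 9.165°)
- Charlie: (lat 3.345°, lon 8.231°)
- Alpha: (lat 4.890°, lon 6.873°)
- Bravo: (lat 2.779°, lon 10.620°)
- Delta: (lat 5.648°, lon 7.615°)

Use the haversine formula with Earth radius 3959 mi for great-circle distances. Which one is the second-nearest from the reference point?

Distance to each, sorted:
Foxtrot: 47.3 mi
Charlie: 98.3 mi
Delta: 103.0 mi
Alpha: 129.8 mi
Echo: 150.8 mi
Bravo: 183.9 mi
The second-nearest is Charlie at 98.3 mi.

Charlie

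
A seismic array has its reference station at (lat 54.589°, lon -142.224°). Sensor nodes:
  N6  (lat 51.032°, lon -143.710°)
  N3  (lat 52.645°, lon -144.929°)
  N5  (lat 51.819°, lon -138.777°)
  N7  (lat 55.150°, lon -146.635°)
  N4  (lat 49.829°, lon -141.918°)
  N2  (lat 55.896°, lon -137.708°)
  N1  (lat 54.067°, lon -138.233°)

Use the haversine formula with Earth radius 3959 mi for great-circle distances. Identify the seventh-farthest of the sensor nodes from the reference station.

N1

Distance to each, sorted:
N4: 329.2 mi
N6: 253.5 mi
N5: 238.7 mi
N2: 199.5 mi
N7: 179.6 mi
N3: 174.1 mi
N1: 164.8 mi
The seventh-farthest is N1 at 164.8 mi.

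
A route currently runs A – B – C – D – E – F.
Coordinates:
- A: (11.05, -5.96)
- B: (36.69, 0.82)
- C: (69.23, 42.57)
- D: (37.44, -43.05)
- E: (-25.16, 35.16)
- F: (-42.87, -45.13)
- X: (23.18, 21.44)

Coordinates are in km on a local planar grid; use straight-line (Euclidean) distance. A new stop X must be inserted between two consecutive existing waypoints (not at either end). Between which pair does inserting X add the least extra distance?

Added distance for inserting X between each consecutive pair:
A–B: 28.1 km
B–C: 22.4 km
C–D: 25.4 km
D–E: 16.1 km
E–F: 61.8 km
Smallest added distance is 16.1 km, inserting between D and E.

between D and E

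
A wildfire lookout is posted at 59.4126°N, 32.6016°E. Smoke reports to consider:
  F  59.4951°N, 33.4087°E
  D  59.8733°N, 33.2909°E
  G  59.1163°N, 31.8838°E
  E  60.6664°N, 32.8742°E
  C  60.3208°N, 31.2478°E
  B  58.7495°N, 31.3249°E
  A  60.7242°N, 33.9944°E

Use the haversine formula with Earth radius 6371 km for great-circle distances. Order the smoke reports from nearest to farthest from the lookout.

Distances from the lookout:
F 59.4951°N, 33.4087°E: 46.5 km
G 59.1163°N, 31.8838°E: 52.4 km
D 59.8733°N, 33.2909°E: 64.2 km
B 58.7495°N, 31.3249°E: 103.7 km
C 60.3208°N, 31.2478°E: 126.1 km
E 60.6664°N, 32.8742°E: 140.2 km
A 60.7242°N, 33.9944°E: 165.0 km

F, G, D, B, C, E, A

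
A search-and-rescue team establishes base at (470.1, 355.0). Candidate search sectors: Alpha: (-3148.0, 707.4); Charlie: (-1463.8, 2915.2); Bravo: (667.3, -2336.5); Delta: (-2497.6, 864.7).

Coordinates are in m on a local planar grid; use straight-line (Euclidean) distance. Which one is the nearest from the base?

Distances from the base ((470.1, 355.0)):
Bravo: 2698.7 m
Delta: 3011.2 m
Charlie: 3208.5 m
Alpha: 3635.2 m
The nearest is Bravo at 2698.7 m.

Bravo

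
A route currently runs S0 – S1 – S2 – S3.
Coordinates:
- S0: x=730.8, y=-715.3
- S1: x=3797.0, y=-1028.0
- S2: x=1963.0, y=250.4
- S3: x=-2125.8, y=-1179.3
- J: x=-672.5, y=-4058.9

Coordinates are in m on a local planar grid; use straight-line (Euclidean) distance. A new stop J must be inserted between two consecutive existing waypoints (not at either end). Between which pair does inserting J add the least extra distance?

Added distance for inserting J between each consecutive pair:
S0–S1: 5944.3 m
S1–S2: 8216.0 m
S2–S3: 3945.3 m
Smallest added distance is 3945.3 m, inserting between S2 and S3.

between S2 and S3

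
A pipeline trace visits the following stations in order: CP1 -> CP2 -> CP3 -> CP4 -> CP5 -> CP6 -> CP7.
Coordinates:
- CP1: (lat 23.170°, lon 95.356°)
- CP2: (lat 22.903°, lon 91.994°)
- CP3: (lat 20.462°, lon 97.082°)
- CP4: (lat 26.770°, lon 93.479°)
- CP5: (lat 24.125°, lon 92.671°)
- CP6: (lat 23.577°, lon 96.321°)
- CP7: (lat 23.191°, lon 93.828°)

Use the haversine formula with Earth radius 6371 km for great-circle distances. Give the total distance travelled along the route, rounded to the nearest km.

2668 km

Leg distances:
CP1→CP2: 345.3 km  (cumulative 345.3 km)
CP2→CP3: 591.6 km  (cumulative 936.9 km)
CP3→CP4: 791.5 km  (cumulative 1728.4 km)
CP4→CP5: 305.1 km  (cumulative 2033.5 km)
CP5→CP6: 376.2 km  (cumulative 2409.7 km)
CP6→CP7: 258.0 km  (cumulative 2667.7 km)
Total route length ≈ 2668 km.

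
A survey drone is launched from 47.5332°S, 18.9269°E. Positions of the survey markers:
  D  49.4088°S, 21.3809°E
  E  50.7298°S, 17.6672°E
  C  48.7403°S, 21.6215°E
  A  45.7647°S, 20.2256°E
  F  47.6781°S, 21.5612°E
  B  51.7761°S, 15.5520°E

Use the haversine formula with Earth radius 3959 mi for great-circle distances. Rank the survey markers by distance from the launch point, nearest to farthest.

F, A, C, D, E, B

Computing each great-circle distance from 47.5332°S, 18.9269°E:
F 47.6781°S, 21.5612°E: 123.1 mi
A 45.7647°S, 20.2256°E: 136.8 mi
C 48.7403°S, 21.6215°E: 149.6 mi
D 49.4088°S, 21.3809°E: 171.5 mi
E 50.7298°S, 17.6672°E: 228.1 mi
B 51.7761°S, 15.5520°E: 329.7 mi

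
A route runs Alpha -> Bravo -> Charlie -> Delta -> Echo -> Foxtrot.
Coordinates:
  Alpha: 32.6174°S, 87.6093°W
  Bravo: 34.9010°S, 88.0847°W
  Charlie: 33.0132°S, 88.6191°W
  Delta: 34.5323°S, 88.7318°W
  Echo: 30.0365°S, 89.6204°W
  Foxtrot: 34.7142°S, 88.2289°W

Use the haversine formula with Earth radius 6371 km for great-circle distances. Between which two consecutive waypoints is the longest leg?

Leg distances:
Alpha→Bravo: 257.7 km
Bravo→Charlie: 215.6 km
Charlie→Delta: 169.2 km
Delta→Echo: 506.8 km
Echo→Foxtrot: 536.3 km
The longest leg is Echo–Foxtrot at 536.3 km.

Echo–Foxtrot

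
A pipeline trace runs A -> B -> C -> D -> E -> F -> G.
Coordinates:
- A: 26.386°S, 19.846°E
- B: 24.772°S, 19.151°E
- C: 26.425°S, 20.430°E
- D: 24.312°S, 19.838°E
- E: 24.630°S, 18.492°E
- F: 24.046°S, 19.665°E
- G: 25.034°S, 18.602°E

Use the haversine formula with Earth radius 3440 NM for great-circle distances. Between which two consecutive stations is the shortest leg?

Leg distances:
A→B: 104.0 NM
B→C: 121.0 NM
C→D: 130.9 NM
D→E: 76.0 NM
E→F: 73.1 NM
F→G: 83.0 NM
The shortest leg is E–F at 73.1 NM.

E–F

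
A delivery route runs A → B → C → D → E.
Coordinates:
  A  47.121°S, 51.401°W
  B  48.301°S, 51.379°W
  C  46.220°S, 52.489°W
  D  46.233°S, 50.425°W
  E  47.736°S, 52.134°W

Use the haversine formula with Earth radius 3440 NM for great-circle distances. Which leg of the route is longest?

B–C

Leg distances:
A→B: 70.9 NM
B→C: 132.9 NM
C→D: 85.7 NM
D→E: 114.2 NM
The longest leg is B–C at 132.9 NM.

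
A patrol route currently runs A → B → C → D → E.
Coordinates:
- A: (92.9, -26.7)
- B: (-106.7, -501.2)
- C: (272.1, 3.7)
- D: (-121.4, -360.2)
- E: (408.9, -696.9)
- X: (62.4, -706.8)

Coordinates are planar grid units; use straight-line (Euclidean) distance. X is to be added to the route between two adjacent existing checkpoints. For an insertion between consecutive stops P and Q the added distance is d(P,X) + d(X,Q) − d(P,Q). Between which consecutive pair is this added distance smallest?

between D and E

Added distance for inserting X between each consecutive pair:
A–B: 432.2
B–C: 375.8
C–D: 597.1
D–E: 110.8
Smallest added distance is 110.8, inserting between D and E.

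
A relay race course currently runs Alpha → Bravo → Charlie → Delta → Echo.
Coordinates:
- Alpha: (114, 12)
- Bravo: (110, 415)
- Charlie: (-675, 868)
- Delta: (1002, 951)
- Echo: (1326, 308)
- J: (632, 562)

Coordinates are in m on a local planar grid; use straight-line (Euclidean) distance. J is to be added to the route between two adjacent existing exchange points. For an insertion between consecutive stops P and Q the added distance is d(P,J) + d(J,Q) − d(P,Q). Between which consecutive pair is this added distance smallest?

between Charlie and Delta

Added distance for inserting J between each consecutive pair:
Alpha–Bravo: 894.8 m
Bravo–Charlie: 978.3 m
Charlie–Delta: 200.2 m
Delta–Echo: 555.9 m
Smallest added distance is 200.2 m, inserting between Charlie and Delta.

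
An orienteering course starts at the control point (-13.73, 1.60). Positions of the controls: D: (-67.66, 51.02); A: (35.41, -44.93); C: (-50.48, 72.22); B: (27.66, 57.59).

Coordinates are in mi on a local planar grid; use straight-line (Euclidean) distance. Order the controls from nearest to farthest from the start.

Computing each straight-line distance from (-13.73, 1.60):
A (35.41, -44.93): 67.7 mi
B (27.66, 57.59): 69.6 mi
D (-67.66, 51.02): 73.1 mi
C (-50.48, 72.22): 79.6 mi

A, B, D, C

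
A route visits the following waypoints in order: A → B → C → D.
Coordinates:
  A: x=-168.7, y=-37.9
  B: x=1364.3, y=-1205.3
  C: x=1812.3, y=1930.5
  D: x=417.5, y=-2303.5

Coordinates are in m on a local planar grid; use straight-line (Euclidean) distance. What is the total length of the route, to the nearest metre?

Leg distances:
A→B: 1926.9 m  (cumulative 1926.9 m)
B→C: 3167.6 m  (cumulative 5094.5 m)
C→D: 4457.8 m  (cumulative 9552.4 m)
Total route length ≈ 9552 m.

9552 m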